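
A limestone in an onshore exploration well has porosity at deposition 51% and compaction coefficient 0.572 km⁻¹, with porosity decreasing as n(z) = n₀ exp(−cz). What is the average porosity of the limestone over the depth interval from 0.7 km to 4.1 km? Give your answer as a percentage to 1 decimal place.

⟨n⟩ = (1/(z₂−z₁)) ∫ n₀ e^(−cz) dz = n₀·(e^(−c·z₁) − e^(−c·z₂)) / (c·(z₂−z₁))
e^(−0.572×0.7) = 0.6701; e^(−0.572×4.1) = 0.0958
⟨n⟩ = 0.51 × (0.6701 − 0.0958) / (0.572 × 3.4) = 0.51 × 0.2953 = 0.1506

15.1%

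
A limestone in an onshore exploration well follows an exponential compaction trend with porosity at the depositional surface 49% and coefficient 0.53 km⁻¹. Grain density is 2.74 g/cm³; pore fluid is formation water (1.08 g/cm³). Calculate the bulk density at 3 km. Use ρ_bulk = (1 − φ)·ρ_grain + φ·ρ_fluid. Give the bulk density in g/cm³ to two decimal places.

2.57 g/cm³

Porosity at depth: φ = 0.49·exp(−0.53×3) = 0.49×0.2039 = 0.0999
Bulk density: ρ_b = (1−φ)ρ_g + φ·ρ_f = 0.9001×2.74 + 0.0999×1.08
       = 2.466 + 0.108 = 2.574 g/cm³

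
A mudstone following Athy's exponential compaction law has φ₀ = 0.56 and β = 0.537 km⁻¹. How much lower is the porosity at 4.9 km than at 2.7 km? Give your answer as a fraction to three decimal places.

φ(2.7) = 0.56·e^(−0.537×2.7) = 0.1314
φ(4.9) = 0.56·e^(−0.537×4.9) = 0.0403
Δφ = 0.1314 − 0.0403 = 0.0911

0.091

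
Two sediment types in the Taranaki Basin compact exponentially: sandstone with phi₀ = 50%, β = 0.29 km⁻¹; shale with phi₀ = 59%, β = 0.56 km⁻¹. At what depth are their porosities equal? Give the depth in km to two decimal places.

Set phi₀ₐ e^(−βₐz) = phi₀ᵦ e^(−βᵦz) ⇒ ln(phi₀ₐ/phi₀ᵦ) = (βₐ − βᵦ)·z
z = ln(0.5/0.59) / (0.29 − 0.56) = -0.1655 / -0.27 = 0.613 km

0.61 km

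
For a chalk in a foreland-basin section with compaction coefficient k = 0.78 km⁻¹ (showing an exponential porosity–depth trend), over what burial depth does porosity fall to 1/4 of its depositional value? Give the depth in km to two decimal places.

1.78 km

phi/phi₀ = 1/4 ⇒ exp(−k·d) = 1/4 ⇒ d = ln(4) / k
d = 1.3863 / 0.78 = 1.777 km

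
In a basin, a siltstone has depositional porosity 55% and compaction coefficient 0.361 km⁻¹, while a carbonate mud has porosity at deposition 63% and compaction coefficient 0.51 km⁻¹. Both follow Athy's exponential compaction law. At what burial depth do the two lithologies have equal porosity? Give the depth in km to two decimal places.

0.91 km

Set n₀ₐ e^(−βₐd) = n₀ᵦ e^(−βᵦd) ⇒ ln(n₀ₐ/n₀ᵦ) = (βₐ − βᵦ)·d
d = ln(0.55/0.63) / (0.361 − 0.51) = -0.1358 / -0.149 = 0.911 km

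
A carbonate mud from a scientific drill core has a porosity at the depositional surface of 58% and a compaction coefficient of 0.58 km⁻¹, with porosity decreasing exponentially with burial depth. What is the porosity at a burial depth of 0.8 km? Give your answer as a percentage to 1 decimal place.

n = n₀·exp(−k·z) = 0.58 × exp(−0.58 × 0.8) = 0.58 × exp(−0.464)
  = 0.58 × 0.6288 = 0.3647

36.5%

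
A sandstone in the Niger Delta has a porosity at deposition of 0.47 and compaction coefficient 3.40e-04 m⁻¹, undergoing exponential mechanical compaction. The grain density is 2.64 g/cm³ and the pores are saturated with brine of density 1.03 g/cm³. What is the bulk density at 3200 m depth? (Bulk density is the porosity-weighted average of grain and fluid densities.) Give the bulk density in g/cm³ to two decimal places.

Working in km (1 km = 1000 m; k in km⁻¹ = k in m⁻¹ × 1000):
Porosity at depth: n = 0.47·exp(−0.34×3.2) = 0.47×0.3369 = 0.1583
Bulk density: ρ_b = (1−n)ρ_g + n·ρ_f = 0.8417×2.64 + 0.1583×1.03
       = 2.222 + 0.163 = 2.385 g/cm³

2.39 g/cm³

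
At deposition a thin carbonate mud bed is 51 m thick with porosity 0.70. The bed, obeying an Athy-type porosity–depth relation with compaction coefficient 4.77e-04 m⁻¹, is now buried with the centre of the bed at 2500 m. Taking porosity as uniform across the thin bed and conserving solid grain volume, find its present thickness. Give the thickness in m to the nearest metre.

19 m

Working in km (1 km = 1000 m; c in km⁻¹ = c in m⁻¹ × 1000):
Porosity at 2.5 km: φ = 0.7·exp(−0.477×2.5) = 0.2124
Solid-volume conservation: h(1−φ) = h₀(1−φ₀) ⇒ h = h₀·(1−φ₀)/(1−φ)
h = 0.051 × (1 − 0.7)/(1 − 0.2124) = 0.051 × 0.3809 = 0.0194 km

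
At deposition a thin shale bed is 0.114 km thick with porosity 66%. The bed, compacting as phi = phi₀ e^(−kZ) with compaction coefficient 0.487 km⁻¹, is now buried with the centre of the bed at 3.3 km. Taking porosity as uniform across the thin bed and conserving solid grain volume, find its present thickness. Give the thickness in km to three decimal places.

Porosity at 3.3 km: phi = 0.66·exp(−0.487×3.3) = 0.1323
Solid-volume conservation: h(1−phi) = h₀(1−phi₀) ⇒ h = h₀·(1−phi₀)/(1−phi)
h = 0.114 × (1 − 0.66)/(1 − 0.1323) = 0.114 × 0.3918 = 0.0447 km

0.045 km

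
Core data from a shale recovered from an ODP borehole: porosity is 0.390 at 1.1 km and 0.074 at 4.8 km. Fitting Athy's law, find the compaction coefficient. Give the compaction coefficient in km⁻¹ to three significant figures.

0.449 km⁻¹

Athy: φ(Z) = φ₀ e^(−kZ) ⇒ φ₁/φ₂ = e^{k(Z₂−Z₁)} ⇒ k = ln(φ₁/φ₂)/(Z₂−Z₁)
k = ln(0.39/0.074) / (4.8 − 1.1) = ln(5.27) / 3.7 = 1.6621 / 3.7 = 0.4492 km⁻¹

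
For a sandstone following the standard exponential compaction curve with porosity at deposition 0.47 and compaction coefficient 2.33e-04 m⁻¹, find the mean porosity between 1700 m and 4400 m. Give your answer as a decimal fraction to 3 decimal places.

Working in km (1 km = 1000 m; c in km⁻¹ = c in m⁻¹ × 1000):
⟨n⟩ = (1/(Z₂−Z₁)) ∫ n₀ e^(−cZ) dZ = n₀·(e^(−c·Z₁) − e^(−c·Z₂)) / (c·(Z₂−Z₁))
e^(−0.233×1.7) = 0.6729; e^(−0.233×4.4) = 0.3587
⟨n⟩ = 0.47 × (0.6729 − 0.3587) / (0.233 × 2.7) = 0.47 × 0.4995 = 0.2347

0.235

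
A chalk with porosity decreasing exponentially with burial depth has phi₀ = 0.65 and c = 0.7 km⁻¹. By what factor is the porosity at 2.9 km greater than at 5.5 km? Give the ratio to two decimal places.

6.17

phi(z₁)/phi(z₂) = e^(−c·z₁)/e^(−c·z₂) = e^{c(z₂−z₁)}
= exp(0.7 × 2.6) = exp(1.82) = 6.1719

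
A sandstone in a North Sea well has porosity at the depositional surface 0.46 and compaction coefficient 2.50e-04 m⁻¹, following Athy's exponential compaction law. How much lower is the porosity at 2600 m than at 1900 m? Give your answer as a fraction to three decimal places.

0.046

Working in km (1 km = 1000 m; k in km⁻¹ = k in m⁻¹ × 1000):
n(1.9) = 0.46·e^(−0.25×1.9) = 0.2861
n(2.6) = 0.46·e^(−0.25×2.6) = 0.2401
Δn = 0.2861 − 0.2401 = 0.0459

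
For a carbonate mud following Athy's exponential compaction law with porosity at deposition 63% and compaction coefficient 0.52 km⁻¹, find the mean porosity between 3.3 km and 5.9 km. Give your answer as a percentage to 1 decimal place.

⟨φ⟩ = (1/(Z₂−Z₁)) ∫ φ₀ e^(−βZ) dZ = φ₀·(e^(−β·Z₁) − e^(−β·Z₂)) / (β·(Z₂−Z₁))
e^(−0.52×3.3) = 0.1798; e^(−0.52×5.9) = 0.0465
⟨φ⟩ = 0.63 × (0.1798 − 0.0465) / (0.52 × 2.6) = 0.63 × 0.0986 = 0.0621

6.2%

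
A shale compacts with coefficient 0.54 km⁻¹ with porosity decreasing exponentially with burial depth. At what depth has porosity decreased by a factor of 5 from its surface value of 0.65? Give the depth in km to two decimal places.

2.98 km

n/n₀ = 1/5 ⇒ exp(−c·d) = 1/5 ⇒ d = ln(5) / c
d = 1.6094 / 0.54 = 2.980 km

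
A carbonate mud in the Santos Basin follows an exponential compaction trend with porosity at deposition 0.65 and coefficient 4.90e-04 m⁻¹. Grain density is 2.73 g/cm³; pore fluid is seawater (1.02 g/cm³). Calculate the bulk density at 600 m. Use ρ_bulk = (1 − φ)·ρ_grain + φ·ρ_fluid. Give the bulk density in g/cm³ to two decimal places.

1.90 g/cm³

Working in km (1 km = 1000 m; β in km⁻¹ = β in m⁻¹ × 1000):
Porosity at depth: n = 0.65·exp(−0.49×0.6) = 0.65×0.7453 = 0.4844
Bulk density: ρ_b = (1−n)ρ_g + n·ρ_f = 0.5156×2.73 + 0.4844×1.02
       = 1.408 + 0.494 = 1.902 g/cm³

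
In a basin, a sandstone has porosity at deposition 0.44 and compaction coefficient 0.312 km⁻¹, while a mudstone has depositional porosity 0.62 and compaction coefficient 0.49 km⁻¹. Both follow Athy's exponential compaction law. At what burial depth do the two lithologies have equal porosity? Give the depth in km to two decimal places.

1.93 km

Set φ₀ₐ e^(−βₐZ) = φ₀ᵦ e^(−βᵦZ) ⇒ ln(φ₀ₐ/φ₀ᵦ) = (βₐ − βᵦ)·Z
Z = ln(0.44/0.62) / (0.312 − 0.49) = -0.3429 / -0.178 = 1.927 km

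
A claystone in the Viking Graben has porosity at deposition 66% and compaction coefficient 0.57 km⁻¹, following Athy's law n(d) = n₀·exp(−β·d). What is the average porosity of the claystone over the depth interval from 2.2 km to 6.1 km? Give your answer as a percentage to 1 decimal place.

⟨n⟩ = (1/(d₂−d₁)) ∫ n₀ e^(−βd) dd = n₀·(e^(−β·d₁) − e^(−β·d₂)) / (β·(d₂−d₁))
e^(−0.57×2.2) = 0.2854; e^(−0.57×6.1) = 0.0309
⟨n⟩ = 0.66 × (0.2854 − 0.0309) / (0.57 × 3.9) = 0.66 × 0.1145 = 0.0755

7.6%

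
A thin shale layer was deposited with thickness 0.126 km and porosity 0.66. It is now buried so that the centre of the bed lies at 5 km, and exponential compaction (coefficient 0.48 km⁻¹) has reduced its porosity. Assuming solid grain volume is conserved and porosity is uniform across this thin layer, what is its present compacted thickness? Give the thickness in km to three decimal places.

0.046 km

Porosity at 5 km: φ = 0.66·exp(−0.48×5) = 0.0599
Solid-volume conservation: h(1−φ) = h₀(1−φ₀) ⇒ h = h₀·(1−φ₀)/(1−φ)
h = 0.126 × (1 − 0.66)/(1 − 0.0599) = 0.126 × 0.3617 = 0.0456 km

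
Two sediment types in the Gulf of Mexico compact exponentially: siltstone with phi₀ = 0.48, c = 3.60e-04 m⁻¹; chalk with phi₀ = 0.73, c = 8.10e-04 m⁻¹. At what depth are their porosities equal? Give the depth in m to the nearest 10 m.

Working in km (1 km = 1000 m; c in km⁻¹ = c in m⁻¹ × 1000):
Set phi₀ₐ e^(−cₐz) = phi₀ᵦ e^(−cᵦz) ⇒ ln(phi₀ₐ/phi₀ᵦ) = (cₐ − cᵦ)·z
z = ln(0.48/0.73) / (0.36 − 0.81) = -0.4193 / -0.45 = 0.932 km

930 m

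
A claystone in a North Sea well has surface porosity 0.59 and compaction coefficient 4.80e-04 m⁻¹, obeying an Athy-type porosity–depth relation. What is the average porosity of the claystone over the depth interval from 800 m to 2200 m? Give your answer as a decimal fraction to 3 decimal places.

Working in km (1 km = 1000 m; β in km⁻¹ = β in m⁻¹ × 1000):
⟨phi⟩ = (1/(d₂−d₁)) ∫ phi₀ e^(−βd) dd = phi₀·(e^(−β·d₁) − e^(−β·d₂)) / (β·(d₂−d₁))
e^(−0.48×0.8) = 0.6811; e^(−0.48×2.2) = 0.3478
⟨phi⟩ = 0.59 × (0.6811 − 0.3478) / (0.48 × 1.4) = 0.59 × 0.4960 = 0.2926

0.293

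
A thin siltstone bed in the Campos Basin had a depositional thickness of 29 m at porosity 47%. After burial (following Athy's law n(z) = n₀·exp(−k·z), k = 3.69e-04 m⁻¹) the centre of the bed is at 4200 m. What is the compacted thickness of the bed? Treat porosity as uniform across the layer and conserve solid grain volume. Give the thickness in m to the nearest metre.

Working in km (1 km = 1000 m; k in km⁻¹ = k in m⁻¹ × 1000):
Porosity at 4.2 km: n = 0.47·exp(−0.369×4.2) = 0.0998
Solid-volume conservation: h(1−n) = h₀(1−n₀) ⇒ h = h₀·(1−n₀)/(1−n)
h = 0.029 × (1 − 0.47)/(1 − 0.0998) = 0.029 × 0.5887 = 0.0171 km

17 m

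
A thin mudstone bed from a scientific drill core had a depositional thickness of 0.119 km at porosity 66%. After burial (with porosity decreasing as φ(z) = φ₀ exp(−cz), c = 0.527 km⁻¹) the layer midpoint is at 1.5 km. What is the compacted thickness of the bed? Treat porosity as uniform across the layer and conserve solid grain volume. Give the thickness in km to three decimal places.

Porosity at 1.5 km: φ = 0.66·exp(−0.527×1.5) = 0.2994
Solid-volume conservation: h(1−φ) = h₀(1−φ₀) ⇒ h = h₀·(1−φ₀)/(1−φ)
h = 0.119 × (1 − 0.66)/(1 − 0.2994) = 0.119 × 0.4853 = 0.0577 km

0.058 km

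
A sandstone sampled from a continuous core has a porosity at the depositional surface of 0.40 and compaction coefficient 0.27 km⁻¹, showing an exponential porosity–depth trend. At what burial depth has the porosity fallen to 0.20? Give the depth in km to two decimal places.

Invert Athy's law: d = ln(φ₀/φ) / β
d = ln(0.4/0.2) / 0.27 = ln(2) / 0.27 = 0.6931 / 0.27 = 2.567 km

2.57 km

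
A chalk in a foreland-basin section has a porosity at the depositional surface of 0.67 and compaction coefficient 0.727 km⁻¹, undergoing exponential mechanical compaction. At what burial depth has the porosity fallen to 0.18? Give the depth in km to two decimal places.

Invert Athy's law: Z = ln(n₀/n) / k
Z = ln(0.67/0.18) / 0.727 = ln(3.722) / 0.727 = 1.3143 / 0.727 = 1.808 km

1.81 km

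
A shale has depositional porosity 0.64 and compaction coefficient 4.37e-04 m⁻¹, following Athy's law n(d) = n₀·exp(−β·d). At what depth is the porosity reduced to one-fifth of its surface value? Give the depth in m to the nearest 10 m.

3680 m

Working in km (1 km = 1000 m; β in km⁻¹ = β in m⁻¹ × 1000):
n/n₀ = 1/5 ⇒ exp(−β·d) = 1/5 ⇒ d = ln(5) / β
d = 1.6094 / 0.437 = 3.683 km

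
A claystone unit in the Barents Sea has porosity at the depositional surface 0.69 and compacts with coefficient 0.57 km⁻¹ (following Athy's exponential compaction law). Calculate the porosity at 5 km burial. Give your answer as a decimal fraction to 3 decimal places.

0.040

φ = φ₀·exp(−k·z) = 0.69 × exp(−0.57 × 5) = 0.69 × exp(−2.85)
  = 0.69 × 0.0578 = 0.0399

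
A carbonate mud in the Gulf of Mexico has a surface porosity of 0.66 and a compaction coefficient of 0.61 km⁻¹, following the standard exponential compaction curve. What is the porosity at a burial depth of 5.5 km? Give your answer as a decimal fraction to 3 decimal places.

0.023

φ = φ₀·exp(−c·Z) = 0.66 × exp(−0.61 × 5.5) = 0.66 × exp(−3.355)
  = 0.66 × 0.0349 = 0.0230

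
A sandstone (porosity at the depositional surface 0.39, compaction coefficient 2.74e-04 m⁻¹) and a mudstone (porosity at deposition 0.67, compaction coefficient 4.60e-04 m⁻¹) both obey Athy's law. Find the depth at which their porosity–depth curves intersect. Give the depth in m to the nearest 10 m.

Working in km (1 km = 1000 m; β in km⁻¹ = β in m⁻¹ × 1000):
Set φ₀ₐ e^(−βₐZ) = φ₀ᵦ e^(−βᵦZ) ⇒ ln(φ₀ₐ/φ₀ᵦ) = (βₐ − βᵦ)·Z
Z = ln(0.39/0.67) / (0.274 − 0.46) = -0.5411 / -0.186 = 2.909 km

2910 m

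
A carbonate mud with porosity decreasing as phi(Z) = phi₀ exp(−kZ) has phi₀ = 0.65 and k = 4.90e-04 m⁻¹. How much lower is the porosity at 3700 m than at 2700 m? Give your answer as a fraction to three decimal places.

0.067

Working in km (1 km = 1000 m; k in km⁻¹ = k in m⁻¹ × 1000):
phi(2.7) = 0.65·e^(−0.49×2.7) = 0.1731
phi(3.7) = 0.65·e^(−0.49×3.7) = 0.1061
Δphi = 0.1731 − 0.1061 = 0.0671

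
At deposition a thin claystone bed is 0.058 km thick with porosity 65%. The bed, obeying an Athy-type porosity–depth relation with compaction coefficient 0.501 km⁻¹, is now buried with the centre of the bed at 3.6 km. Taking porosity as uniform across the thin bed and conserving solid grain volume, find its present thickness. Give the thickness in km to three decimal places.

Porosity at 3.6 km: φ = 0.65·exp(−0.501×3.6) = 0.1071
Solid-volume conservation: h(1−φ) = h₀(1−φ₀) ⇒ h = h₀·(1−φ₀)/(1−φ)
h = 0.058 × (1 − 0.65)/(1 − 0.1071) = 0.058 × 0.3920 = 0.0227 km

0.023 km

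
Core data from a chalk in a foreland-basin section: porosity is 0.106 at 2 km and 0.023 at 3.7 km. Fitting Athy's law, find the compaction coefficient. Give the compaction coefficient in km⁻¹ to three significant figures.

Athy: φ(Z) = φ₀ e^(−kZ) ⇒ φ₁/φ₂ = e^{k(Z₂−Z₁)} ⇒ k = ln(φ₁/φ₂)/(Z₂−Z₁)
k = ln(0.106/0.023) / (3.7 − 2) = ln(4.609) / 1.7 = 1.5279 / 1.7 = 0.8988 km⁻¹

0.899 km⁻¹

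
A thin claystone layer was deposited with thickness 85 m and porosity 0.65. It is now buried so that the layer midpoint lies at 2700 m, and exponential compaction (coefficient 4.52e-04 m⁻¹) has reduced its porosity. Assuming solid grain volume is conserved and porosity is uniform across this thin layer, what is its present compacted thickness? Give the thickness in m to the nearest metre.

Working in km (1 km = 1000 m; k in km⁻¹ = k in m⁻¹ × 1000):
Porosity at 2.7 km: φ = 0.65·exp(−0.452×2.7) = 0.1918
Solid-volume conservation: h(1−φ) = h₀(1−φ₀) ⇒ h = h₀·(1−φ₀)/(1−φ)
h = 0.085 × (1 − 0.65)/(1 − 0.1918) = 0.085 × 0.4331 = 0.0368 km

37 m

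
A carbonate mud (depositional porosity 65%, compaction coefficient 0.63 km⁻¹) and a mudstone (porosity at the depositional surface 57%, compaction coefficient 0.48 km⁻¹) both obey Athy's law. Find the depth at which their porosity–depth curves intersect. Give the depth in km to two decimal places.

Set φ₀ₐ e^(−kₐz) = φ₀ᵦ e^(−kᵦz) ⇒ ln(φ₀ₐ/φ₀ᵦ) = (kₐ − kᵦ)·z
z = ln(0.65/0.57) / (0.63 − 0.48) = 0.1313 / 0.15 = 0.876 km

0.88 km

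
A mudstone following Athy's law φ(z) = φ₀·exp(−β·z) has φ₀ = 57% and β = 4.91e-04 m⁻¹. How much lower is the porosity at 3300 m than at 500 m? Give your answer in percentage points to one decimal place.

Working in km (1 km = 1000 m; β in km⁻¹ = β in m⁻¹ × 1000):
φ(0.5) = 0.57·e^(−0.491×0.5) = 0.4459
φ(3.3) = 0.57·e^(−0.491×3.3) = 0.1128
Δφ = 0.4459 − 0.1128 = 0.3332

33.3 percentage points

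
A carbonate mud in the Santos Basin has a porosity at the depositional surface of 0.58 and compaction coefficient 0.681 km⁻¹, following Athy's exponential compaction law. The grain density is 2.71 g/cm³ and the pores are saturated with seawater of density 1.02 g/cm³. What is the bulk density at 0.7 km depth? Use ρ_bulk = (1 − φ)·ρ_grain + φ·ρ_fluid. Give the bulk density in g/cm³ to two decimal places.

2.10 g/cm³

Porosity at depth: n = 0.58·exp(−0.681×0.7) = 0.58×0.6208 = 0.3601
Bulk density: ρ_b = (1−n)ρ_g + n·ρ_f = 0.6399×2.71 + 0.3601×1.02
       = 1.734 + 0.367 = 2.101 g/cm³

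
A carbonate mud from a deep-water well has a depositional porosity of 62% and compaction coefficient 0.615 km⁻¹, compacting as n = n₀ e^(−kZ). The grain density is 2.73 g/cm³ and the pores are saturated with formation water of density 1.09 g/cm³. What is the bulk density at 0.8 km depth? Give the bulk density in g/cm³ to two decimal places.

Porosity at depth: n = 0.62·exp(−0.615×0.8) = 0.62×0.6114 = 0.3791
Bulk density: ρ_b = (1−n)ρ_g + n·ρ_f = 0.6209×2.73 + 0.3791×1.09
       = 1.695 + 0.413 = 2.108 g/cm³

2.11 g/cm³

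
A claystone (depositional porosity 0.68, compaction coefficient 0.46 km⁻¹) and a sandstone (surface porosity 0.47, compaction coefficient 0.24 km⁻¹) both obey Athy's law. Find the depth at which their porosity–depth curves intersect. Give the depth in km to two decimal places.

Set phi₀ₐ e^(−kₐz) = phi₀ᵦ e^(−kᵦz) ⇒ ln(phi₀ₐ/phi₀ᵦ) = (kₐ − kᵦ)·z
z = ln(0.68/0.47) / (0.46 − 0.24) = 0.3694 / 0.22 = 1.679 km

1.68 km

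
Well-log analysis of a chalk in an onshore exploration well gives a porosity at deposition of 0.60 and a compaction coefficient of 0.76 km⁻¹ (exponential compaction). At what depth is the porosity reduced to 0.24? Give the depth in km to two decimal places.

Invert Athy's law: Z = ln(phi₀/phi) / β
Z = ln(0.6/0.24) / 0.76 = ln(2.5) / 0.76 = 0.9163 / 0.76 = 1.206 km

1.21 km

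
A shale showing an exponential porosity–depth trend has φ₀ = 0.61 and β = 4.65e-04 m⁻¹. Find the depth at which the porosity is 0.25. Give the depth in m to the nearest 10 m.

1920 m

Working in km (1 km = 1000 m; β in km⁻¹ = β in m⁻¹ × 1000):
Invert Athy's law: Z = ln(φ₀/φ) / β
Z = ln(0.61/0.25) / 0.465 = ln(2.44) / 0.465 = 0.8920 / 0.465 = 1.918 km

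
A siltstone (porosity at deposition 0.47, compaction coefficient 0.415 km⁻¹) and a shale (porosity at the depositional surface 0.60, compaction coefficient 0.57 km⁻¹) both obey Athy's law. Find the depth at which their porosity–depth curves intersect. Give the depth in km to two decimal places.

Set n₀ₐ e^(−kₐz) = n₀ᵦ e^(−kᵦz) ⇒ ln(n₀ₐ/n₀ᵦ) = (kₐ − kᵦ)·z
z = ln(0.47/0.6) / (0.415 − 0.57) = -0.2442 / -0.155 = 1.575 km

1.58 km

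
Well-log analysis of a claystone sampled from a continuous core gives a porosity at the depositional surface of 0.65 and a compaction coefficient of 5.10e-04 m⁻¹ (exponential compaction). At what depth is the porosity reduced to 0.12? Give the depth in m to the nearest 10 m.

3310 m

Working in km (1 km = 1000 m; β in km⁻¹ = β in m⁻¹ × 1000):
Invert Athy's law: Z = ln(phi₀/phi) / β
Z = ln(0.65/0.12) / 0.51 = ln(5.417) / 0.51 = 1.6895 / 0.51 = 3.313 km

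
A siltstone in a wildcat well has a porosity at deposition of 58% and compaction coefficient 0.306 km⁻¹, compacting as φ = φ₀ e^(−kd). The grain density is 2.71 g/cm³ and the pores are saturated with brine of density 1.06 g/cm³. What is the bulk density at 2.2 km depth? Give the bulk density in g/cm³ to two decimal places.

Porosity at depth: φ = 0.58·exp(−0.306×2.2) = 0.58×0.5101 = 0.2958
Bulk density: ρ_b = (1−φ)ρ_g + φ·ρ_f = 0.7042×2.71 + 0.2958×1.06
       = 1.908 + 0.314 = 2.222 g/cm³

2.22 g/cm³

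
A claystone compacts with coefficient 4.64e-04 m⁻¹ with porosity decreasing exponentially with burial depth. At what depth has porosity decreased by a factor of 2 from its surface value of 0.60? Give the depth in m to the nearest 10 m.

Working in km (1 km = 1000 m; β in km⁻¹ = β in m⁻¹ × 1000):
φ/φ₀ = 1/2 ⇒ exp(−β·d) = 1/2 ⇒ d = ln(2) / β
d = 0.6931 / 0.464 = 1.494 km

1490 m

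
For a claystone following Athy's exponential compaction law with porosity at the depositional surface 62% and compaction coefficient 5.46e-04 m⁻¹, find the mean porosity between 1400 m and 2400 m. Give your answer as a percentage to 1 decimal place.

22.2%

Working in km (1 km = 1000 m; β in km⁻¹ = β in m⁻¹ × 1000):
⟨φ⟩ = (1/(z₂−z₁)) ∫ φ₀ e^(−βz) dz = φ₀·(e^(−β·z₁) − e^(−β·z₂)) / (β·(z₂−z₁))
e^(−0.546×1.4) = 0.4656; e^(−0.546×2.4) = 0.2697
⟨φ⟩ = 0.62 × (0.4656 − 0.2697) / (0.546 × 1) = 0.62 × 0.3588 = 0.2225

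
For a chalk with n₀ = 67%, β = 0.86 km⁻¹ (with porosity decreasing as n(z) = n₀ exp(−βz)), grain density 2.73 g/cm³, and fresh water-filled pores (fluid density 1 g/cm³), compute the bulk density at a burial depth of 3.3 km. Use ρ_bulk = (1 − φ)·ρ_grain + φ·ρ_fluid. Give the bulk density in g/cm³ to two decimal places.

2.66 g/cm³

Porosity at depth: n = 0.67·exp(−0.86×3.3) = 0.67×0.0585 = 0.0392
Bulk density: ρ_b = (1−n)ρ_g + n·ρ_f = 0.9608×2.73 + 0.0392×1
       = 2.623 + 0.039 = 2.662 g/cm³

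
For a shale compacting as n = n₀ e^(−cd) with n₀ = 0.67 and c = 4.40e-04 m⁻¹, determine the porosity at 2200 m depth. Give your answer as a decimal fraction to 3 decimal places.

Working in km (1 km = 1000 m; c in km⁻¹ = c in m⁻¹ × 1000):
n = n₀·exp(−c·d) = 0.67 × exp(−0.44 × 2.2) = 0.67 × exp(−0.968)
  = 0.67 × 0.3798 = 0.2545

0.254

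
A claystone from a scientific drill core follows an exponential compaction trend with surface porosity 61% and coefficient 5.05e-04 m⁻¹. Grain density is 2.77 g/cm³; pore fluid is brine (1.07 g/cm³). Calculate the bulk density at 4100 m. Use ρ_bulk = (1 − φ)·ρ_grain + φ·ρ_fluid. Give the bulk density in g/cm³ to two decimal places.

2.64 g/cm³

Working in km (1 km = 1000 m; c in km⁻¹ = c in m⁻¹ × 1000):
Porosity at depth: n = 0.61·exp(−0.505×4.1) = 0.61×0.1261 = 0.0769
Bulk density: ρ_b = (1−n)ρ_g + n·ρ_f = 0.9231×2.77 + 0.0769×1.07
       = 2.557 + 0.082 = 2.639 g/cm³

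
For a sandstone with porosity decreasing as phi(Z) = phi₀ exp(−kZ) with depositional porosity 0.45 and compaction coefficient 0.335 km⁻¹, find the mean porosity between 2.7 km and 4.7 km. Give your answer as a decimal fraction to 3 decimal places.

0.133

⟨phi⟩ = (1/(Z₂−Z₁)) ∫ phi₀ e^(−kZ) dZ = phi₀·(e^(−k·Z₁) − e^(−k·Z₂)) / (k·(Z₂−Z₁))
e^(−0.335×2.7) = 0.4047; e^(−0.335×4.7) = 0.2071
⟨phi⟩ = 0.45 × (0.4047 − 0.2071) / (0.335 × 2) = 0.45 × 0.2950 = 0.1327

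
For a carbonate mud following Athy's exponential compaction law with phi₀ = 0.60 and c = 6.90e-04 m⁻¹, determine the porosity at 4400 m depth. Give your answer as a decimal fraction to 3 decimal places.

Working in km (1 km = 1000 m; c in km⁻¹ = c in m⁻¹ × 1000):
phi = phi₀·exp(−c·z) = 0.6 × exp(−0.69 × 4.4) = 0.6 × exp(−3.036)
  = 0.6 × 0.0480 = 0.0288

0.029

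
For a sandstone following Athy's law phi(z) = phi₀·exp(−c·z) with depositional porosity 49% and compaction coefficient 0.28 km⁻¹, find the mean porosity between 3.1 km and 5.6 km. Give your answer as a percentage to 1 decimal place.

14.8%

⟨phi⟩ = (1/(z₂−z₁)) ∫ phi₀ e^(−cz) dz = phi₀·(e^(−c·z₁) − e^(−c·z₂)) / (c·(z₂−z₁))
e^(−0.28×3.1) = 0.4198; e^(−0.28×5.6) = 0.2085
⟨phi⟩ = 0.49 × (0.4198 − 0.2085) / (0.28 × 2.5) = 0.49 × 0.3019 = 0.1479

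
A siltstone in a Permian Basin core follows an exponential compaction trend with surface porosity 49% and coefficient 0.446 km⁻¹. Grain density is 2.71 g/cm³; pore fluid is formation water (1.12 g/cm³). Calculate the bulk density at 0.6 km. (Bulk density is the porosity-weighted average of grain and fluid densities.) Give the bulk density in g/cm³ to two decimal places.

Porosity at depth: φ = 0.49·exp(−0.446×0.6) = 0.49×0.7652 = 0.3750
Bulk density: ρ_b = (1−φ)ρ_g + φ·ρ_f = 0.6250×2.71 + 0.3750×1.12
       = 1.694 + 0.420 = 2.114 g/cm³

2.11 g/cm³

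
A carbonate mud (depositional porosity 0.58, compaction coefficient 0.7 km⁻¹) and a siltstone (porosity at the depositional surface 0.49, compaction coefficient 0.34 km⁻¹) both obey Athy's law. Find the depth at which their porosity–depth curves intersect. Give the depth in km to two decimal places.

Set phi₀ₐ e^(−βₐZ) = phi₀ᵦ e^(−βᵦZ) ⇒ ln(phi₀ₐ/phi₀ᵦ) = (βₐ − βᵦ)·Z
Z = ln(0.58/0.49) / (0.7 − 0.34) = 0.1686 / 0.36 = 0.468 km

0.47 km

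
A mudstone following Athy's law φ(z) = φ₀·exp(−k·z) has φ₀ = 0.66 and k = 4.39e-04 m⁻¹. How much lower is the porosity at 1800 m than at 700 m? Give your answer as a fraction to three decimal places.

Working in km (1 km = 1000 m; k in km⁻¹ = k in m⁻¹ × 1000):
φ(0.7) = 0.66·e^(−0.439×0.7) = 0.4854
φ(1.8) = 0.66·e^(−0.439×1.8) = 0.2995
Δφ = 0.4854 − 0.2995 = 0.1859

0.186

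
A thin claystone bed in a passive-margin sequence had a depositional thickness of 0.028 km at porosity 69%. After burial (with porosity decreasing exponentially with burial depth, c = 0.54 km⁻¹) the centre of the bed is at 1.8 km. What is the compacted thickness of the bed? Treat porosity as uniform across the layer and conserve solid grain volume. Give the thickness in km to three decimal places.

Porosity at 1.8 km: n = 0.69·exp(−0.54×1.8) = 0.2610
Solid-volume conservation: h(1−n) = h₀(1−n₀) ⇒ h = h₀·(1−n₀)/(1−n)
h = 0.028 × (1 − 0.69)/(1 − 0.2610) = 0.028 × 0.4195 = 0.0117 km

0.012 km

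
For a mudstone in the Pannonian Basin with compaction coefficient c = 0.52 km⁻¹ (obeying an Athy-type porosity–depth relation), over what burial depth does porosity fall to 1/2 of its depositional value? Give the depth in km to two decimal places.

1.33 km

phi/phi₀ = 1/2 ⇒ exp(−c·d) = 1/2 ⇒ d = ln(2) / c
d = 0.6931 / 0.52 = 1.333 km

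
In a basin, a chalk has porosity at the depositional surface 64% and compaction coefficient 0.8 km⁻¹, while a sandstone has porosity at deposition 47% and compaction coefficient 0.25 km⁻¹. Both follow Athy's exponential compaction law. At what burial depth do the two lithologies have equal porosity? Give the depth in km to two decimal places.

0.56 km

Set n₀ₐ e^(−cₐz) = n₀ᵦ e^(−cᵦz) ⇒ ln(n₀ₐ/n₀ᵦ) = (cₐ − cᵦ)·z
z = ln(0.64/0.47) / (0.8 − 0.25) = 0.3087 / 0.55 = 0.561 km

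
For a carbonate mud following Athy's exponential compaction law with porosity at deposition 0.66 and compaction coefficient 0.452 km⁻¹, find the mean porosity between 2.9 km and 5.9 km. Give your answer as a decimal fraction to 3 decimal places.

⟨φ⟩ = (1/(Z₂−Z₁)) ∫ φ₀ e^(−βZ) dZ = φ₀·(e^(−β·Z₁) − e^(−β·Z₂)) / (β·(Z₂−Z₁))
e^(−0.452×2.9) = 0.2696; e^(−0.452×5.9) = 0.0695
⟨φ⟩ = 0.66 × (0.2696 − 0.0695) / (0.452 × 3) = 0.66 × 0.1476 = 0.0974

0.097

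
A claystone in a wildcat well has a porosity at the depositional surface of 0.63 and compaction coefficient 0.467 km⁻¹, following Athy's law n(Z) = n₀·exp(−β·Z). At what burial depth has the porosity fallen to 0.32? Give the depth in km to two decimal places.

1.45 km

Invert Athy's law: Z = ln(n₀/n) / β
Z = ln(0.63/0.32) / 0.467 = ln(1.969) / 0.467 = 0.6774 / 0.467 = 1.451 km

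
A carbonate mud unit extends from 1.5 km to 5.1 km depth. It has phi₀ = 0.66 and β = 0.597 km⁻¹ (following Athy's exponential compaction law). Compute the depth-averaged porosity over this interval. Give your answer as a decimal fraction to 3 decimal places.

0.111

⟨phi⟩ = (1/(Z₂−Z₁)) ∫ phi₀ e^(−βZ) dZ = phi₀·(e^(−β·Z₁) − e^(−β·Z₂)) / (β·(Z₂−Z₁))
e^(−0.597×1.5) = 0.4084; e^(−0.597×5.1) = 0.0476
⟨phi⟩ = 0.66 × (0.4084 − 0.0476) / (0.597 × 3.6) = 0.66 × 0.1679 = 0.1108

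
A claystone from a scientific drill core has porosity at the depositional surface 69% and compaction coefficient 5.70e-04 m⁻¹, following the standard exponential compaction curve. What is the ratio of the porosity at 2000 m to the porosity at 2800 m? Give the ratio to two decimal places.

Working in km (1 km = 1000 m; β in km⁻¹ = β in m⁻¹ × 1000):
n(d₁)/n(d₂) = e^(−β·d₁)/e^(−β·d₂) = e^{β(d₂−d₁)}
= exp(0.57 × 0.8) = exp(0.456) = 1.5778

1.58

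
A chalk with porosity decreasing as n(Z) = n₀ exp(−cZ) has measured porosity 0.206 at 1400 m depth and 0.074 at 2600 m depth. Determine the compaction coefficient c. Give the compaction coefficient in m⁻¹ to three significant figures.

0.000853 m⁻¹

Working in km (1 km = 1000 m; c in km⁻¹ = c in m⁻¹ × 1000):
Athy: n(Z) = n₀ e^(−cZ) ⇒ n₁/n₂ = e^{c(Z₂−Z₁)} ⇒ c = ln(n₁/n₂)/(Z₂−Z₁)
c = ln(0.206/0.074) / (2.6 − 1.4) = ln(2.784) / 1.2 = 1.0238 / 1.2 = 0.8532 km⁻¹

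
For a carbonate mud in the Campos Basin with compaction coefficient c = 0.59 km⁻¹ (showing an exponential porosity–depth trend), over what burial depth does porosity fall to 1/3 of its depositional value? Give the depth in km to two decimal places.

1.86 km

φ/φ₀ = 1/3 ⇒ exp(−c·d) = 1/3 ⇒ d = ln(3) / c
d = 1.0986 / 0.59 = 1.862 km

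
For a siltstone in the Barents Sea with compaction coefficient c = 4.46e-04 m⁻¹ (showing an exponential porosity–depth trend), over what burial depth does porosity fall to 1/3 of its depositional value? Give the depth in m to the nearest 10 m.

Working in km (1 km = 1000 m; c in km⁻¹ = c in m⁻¹ × 1000):
φ/φ₀ = 1/3 ⇒ exp(−c·z) = 1/3 ⇒ z = ln(3) / c
z = 1.0986 / 0.446 = 2.463 km

2460 m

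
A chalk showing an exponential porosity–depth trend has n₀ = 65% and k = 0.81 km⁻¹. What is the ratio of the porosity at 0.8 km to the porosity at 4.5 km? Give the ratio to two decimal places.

20.03

n(z₁)/n(z₂) = e^(−k·z₁)/e^(−k·z₂) = e^{k(z₂−z₁)}
= exp(0.81 × 3.7) = exp(2.997) = 20.0254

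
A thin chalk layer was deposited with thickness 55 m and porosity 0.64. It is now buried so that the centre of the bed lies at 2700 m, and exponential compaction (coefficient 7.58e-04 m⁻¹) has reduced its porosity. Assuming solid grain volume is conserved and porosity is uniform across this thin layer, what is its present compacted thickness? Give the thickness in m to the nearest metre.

22 m

Working in km (1 km = 1000 m; c in km⁻¹ = c in m⁻¹ × 1000):
Porosity at 2.7 km: phi = 0.64·exp(−0.758×2.7) = 0.0827
Solid-volume conservation: h(1−phi) = h₀(1−phi₀) ⇒ h = h₀·(1−phi₀)/(1−phi)
h = 0.055 × (1 − 0.64)/(1 − 0.0827) = 0.055 × 0.3924 = 0.0216 km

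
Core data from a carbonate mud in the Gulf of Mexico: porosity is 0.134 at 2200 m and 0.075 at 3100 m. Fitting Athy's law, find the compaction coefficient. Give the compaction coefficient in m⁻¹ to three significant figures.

0.000645 m⁻¹

Working in km (1 km = 1000 m; k in km⁻¹ = k in m⁻¹ × 1000):
Athy: φ(d) = φ₀ e^(−kd) ⇒ φ₁/φ₂ = e^{k(d₂−d₁)} ⇒ k = ln(φ₁/φ₂)/(d₂−d₁)
k = ln(0.134/0.075) / (3.1 − 2.2) = ln(1.787) / 0.9 = 0.5804 / 0.9 = 0.6448 km⁻¹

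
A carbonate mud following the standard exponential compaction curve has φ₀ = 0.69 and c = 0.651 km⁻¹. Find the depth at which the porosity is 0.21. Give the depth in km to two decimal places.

1.83 km

Invert Athy's law: d = ln(φ₀/φ) / c
d = ln(0.69/0.21) / 0.651 = ln(3.286) / 0.651 = 1.1896 / 0.651 = 1.827 km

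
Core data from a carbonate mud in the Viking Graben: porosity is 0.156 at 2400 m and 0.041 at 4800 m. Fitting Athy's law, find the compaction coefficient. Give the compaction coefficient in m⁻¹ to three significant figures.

Working in km (1 km = 1000 m; β in km⁻¹ = β in m⁻¹ × 1000):
Athy: phi(z) = phi₀ e^(−βz) ⇒ phi₁/phi₂ = e^{β(z₂−z₁)} ⇒ β = ln(phi₁/phi₂)/(z₂−z₁)
β = ln(0.156/0.041) / (4.8 − 2.4) = ln(3.805) / 2.4 = 1.3363 / 2.4 = 0.5568 km⁻¹

0.000557 m⁻¹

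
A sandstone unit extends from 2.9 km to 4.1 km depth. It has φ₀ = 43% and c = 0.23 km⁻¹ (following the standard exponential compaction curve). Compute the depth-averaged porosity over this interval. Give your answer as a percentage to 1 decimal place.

19.3%

⟨φ⟩ = (1/(Z₂−Z₁)) ∫ φ₀ e^(−cZ) dZ = φ₀·(e^(−c·Z₁) − e^(−c·Z₂)) / (c·(Z₂−Z₁))
e^(−0.23×2.9) = 0.5132; e^(−0.23×4.1) = 0.3895
⟨φ⟩ = 0.43 × (0.5132 − 0.3895) / (0.23 × 1.2) = 0.43 × 0.4485 = 0.1929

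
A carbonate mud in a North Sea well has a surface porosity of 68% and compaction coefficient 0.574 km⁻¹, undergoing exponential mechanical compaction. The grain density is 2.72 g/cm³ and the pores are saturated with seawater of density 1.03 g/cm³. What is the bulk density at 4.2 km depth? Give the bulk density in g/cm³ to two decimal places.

Porosity at depth: n = 0.68·exp(−0.574×4.2) = 0.68×0.0897 = 0.0610
Bulk density: ρ_b = (1−n)ρ_g + n·ρ_f = 0.9390×2.72 + 0.0610×1.03
       = 2.554 + 0.063 = 2.617 g/cm³

2.62 g/cm³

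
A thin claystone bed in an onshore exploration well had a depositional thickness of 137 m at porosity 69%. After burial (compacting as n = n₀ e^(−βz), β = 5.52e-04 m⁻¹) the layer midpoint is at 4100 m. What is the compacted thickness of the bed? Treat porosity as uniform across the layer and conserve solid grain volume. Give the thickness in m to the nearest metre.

46 m

Working in km (1 km = 1000 m; β in km⁻¹ = β in m⁻¹ × 1000):
Porosity at 4.1 km: n = 0.69·exp(−0.552×4.1) = 0.0718
Solid-volume conservation: h(1−n) = h₀(1−n₀) ⇒ h = h₀·(1−n₀)/(1−n)
h = 0.137 × (1 − 0.69)/(1 − 0.0718) = 0.137 × 0.3340 = 0.0458 km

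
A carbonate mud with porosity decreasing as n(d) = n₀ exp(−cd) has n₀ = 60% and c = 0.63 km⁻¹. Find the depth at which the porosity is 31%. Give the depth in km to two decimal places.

Invert Athy's law: d = ln(n₀/n) / c
d = ln(0.6/0.31) / 0.63 = ln(1.935) / 0.63 = 0.6604 / 0.63 = 1.048 km

1.05 km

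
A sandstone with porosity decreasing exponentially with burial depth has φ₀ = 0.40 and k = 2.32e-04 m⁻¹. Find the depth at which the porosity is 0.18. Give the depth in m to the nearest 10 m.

Working in km (1 km = 1000 m; k in km⁻¹ = k in m⁻¹ × 1000):
Invert Athy's law: z = ln(φ₀/φ) / k
z = ln(0.4/0.18) / 0.232 = ln(2.222) / 0.232 = 0.7985 / 0.232 = 3.442 km

3440 m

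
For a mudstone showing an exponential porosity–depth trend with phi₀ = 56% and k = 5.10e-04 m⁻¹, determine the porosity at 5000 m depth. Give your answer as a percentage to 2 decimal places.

Working in km (1 km = 1000 m; k in km⁻¹ = k in m⁻¹ × 1000):
phi = phi₀·exp(−k·Z) = 0.56 × exp(−0.51 × 5) = 0.56 × exp(−2.55)
  = 0.56 × 0.0781 = 0.0437

4.37%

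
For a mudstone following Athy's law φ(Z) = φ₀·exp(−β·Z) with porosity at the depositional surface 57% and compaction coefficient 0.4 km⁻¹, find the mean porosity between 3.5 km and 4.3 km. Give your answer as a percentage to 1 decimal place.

⟨φ⟩ = (1/(Z₂−Z₁)) ∫ φ₀ e^(−βZ) dZ = φ₀·(e^(−β·Z₁) − e^(−β·Z₂)) / (β·(Z₂−Z₁))
e^(−0.4×3.5) = 0.2466; e^(−0.4×4.3) = 0.1791
⟨φ⟩ = 0.57 × (0.2466 − 0.1791) / (0.4 × 0.8) = 0.57 × 0.2110 = 0.1203

12.0%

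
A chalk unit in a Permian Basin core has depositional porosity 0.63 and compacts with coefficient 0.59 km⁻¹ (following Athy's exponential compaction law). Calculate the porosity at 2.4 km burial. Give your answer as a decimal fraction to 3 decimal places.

phi = phi₀·exp(−k·d) = 0.63 × exp(−0.59 × 2.4) = 0.63 × exp(−1.416)
  = 0.63 × 0.2427 = 0.1529

0.153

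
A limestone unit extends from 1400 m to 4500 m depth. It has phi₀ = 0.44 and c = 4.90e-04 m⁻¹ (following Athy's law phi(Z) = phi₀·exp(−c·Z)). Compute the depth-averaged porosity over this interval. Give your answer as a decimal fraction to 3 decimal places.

0.114

Working in km (1 km = 1000 m; c in km⁻¹ = c in m⁻¹ × 1000):
⟨phi⟩ = (1/(Z₂−Z₁)) ∫ phi₀ e^(−cZ) dZ = phi₀·(e^(−c·Z₁) − e^(−c·Z₂)) / (c·(Z₂−Z₁))
e^(−0.49×1.4) = 0.5036; e^(−0.49×4.5) = 0.1103
⟨phi⟩ = 0.44 × (0.5036 − 0.1103) / (0.49 × 3.1) = 0.44 × 0.2589 = 0.1139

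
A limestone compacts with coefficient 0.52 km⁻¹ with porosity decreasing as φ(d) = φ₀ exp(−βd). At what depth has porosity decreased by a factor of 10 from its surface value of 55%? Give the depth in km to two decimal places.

4.43 km

φ/φ₀ = 1/10 ⇒ exp(−β·d) = 1/10 ⇒ d = ln(10) / β
d = 2.3026 / 0.52 = 4.428 km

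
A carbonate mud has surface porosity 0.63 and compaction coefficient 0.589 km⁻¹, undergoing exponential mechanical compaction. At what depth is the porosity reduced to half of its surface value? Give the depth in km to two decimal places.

n/n₀ = 1/2 ⇒ exp(−β·z) = 1/2 ⇒ z = ln(2) / β
z = 0.6931 / 0.589 = 1.177 km

1.18 km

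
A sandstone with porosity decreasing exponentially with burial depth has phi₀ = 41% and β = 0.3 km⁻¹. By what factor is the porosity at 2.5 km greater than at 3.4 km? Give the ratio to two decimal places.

phi(d₁)/phi(d₂) = e^(−β·d₁)/e^(−β·d₂) = e^{β(d₂−d₁)}
= exp(0.3 × 0.9) = exp(0.27) = 1.3100

1.31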